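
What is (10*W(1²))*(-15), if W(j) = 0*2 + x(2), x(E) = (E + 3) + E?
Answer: -1050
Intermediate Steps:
x(E) = 3 + 2*E (x(E) = (3 + E) + E = 3 + 2*E)
W(j) = 7 (W(j) = 0*2 + (3 + 2*2) = 0 + (3 + 4) = 0 + 7 = 7)
(10*W(1²))*(-15) = (10*7)*(-15) = 70*(-15) = -1050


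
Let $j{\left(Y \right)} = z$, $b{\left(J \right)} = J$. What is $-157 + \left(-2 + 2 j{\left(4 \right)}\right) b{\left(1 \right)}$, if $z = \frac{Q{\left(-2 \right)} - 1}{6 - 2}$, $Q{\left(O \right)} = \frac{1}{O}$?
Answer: $- \frac{639}{4} \approx -159.75$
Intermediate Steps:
$z = - \frac{3}{8}$ ($z = \frac{\frac{1}{-2} - 1}{6 - 2} = \frac{- \frac{1}{2} - 1}{4} = \left(- \frac{3}{2}\right) \frac{1}{4} = - \frac{3}{8} \approx -0.375$)
$j{\left(Y \right)} = - \frac{3}{8}$
$-157 + \left(-2 + 2 j{\left(4 \right)}\right) b{\left(1 \right)} = -157 + \left(-2 + 2 \left(- \frac{3}{8}\right)\right) 1 = -157 + \left(-2 - \frac{3}{4}\right) 1 = -157 - \frac{11}{4} = - \frac{639}{4}$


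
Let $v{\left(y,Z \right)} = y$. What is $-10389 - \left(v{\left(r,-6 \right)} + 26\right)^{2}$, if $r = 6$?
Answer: $-11413$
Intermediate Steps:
$-10389 - \left(v{\left(r,-6 \right)} + 26\right)^{2} = -10389 - \left(6 + 26\right)^{2} = -10389 - 32^{2} = -10389 - 1024 = -11413$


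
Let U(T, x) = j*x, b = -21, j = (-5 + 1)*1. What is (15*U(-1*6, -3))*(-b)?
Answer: 3780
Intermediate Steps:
j = -4 (j = -4*1 = -4)
U(T, x) = -4*x
(15*U(-1*6, -3))*(-b) = (15*(-4*(-3)))*(-1*(-21)) = (15*12)*21 = 180*21 = 3780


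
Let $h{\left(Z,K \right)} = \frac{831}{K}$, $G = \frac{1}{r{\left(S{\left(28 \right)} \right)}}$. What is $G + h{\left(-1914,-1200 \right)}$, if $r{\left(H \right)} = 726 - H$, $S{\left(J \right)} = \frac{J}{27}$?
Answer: $- \frac{2705599}{3914800} \approx -0.69112$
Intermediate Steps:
$S{\left(J \right)} = \frac{J}{27}$ ($S{\left(J \right)} = J \frac{1}{27} = \frac{J}{27}$)
$G = \frac{27}{19574}$ ($G = \frac{1}{726 - \frac{1}{27} \cdot 28} = \frac{1}{726 - \frac{28}{27}} = \frac{1}{\frac{19574}{27}} = \frac{27}{19574} \approx 0.0013794$)
$G + h{\left(-1914,-1200 \right)} = \frac{27}{19574} + \frac{831}{-1200} = \frac{27}{19574} + 831 \left(- \frac{1}{1200}\right) = \frac{27}{19574} - \frac{277}{400} = - \frac{2705599}{3914800}$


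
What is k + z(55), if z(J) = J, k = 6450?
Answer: 6505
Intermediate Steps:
k + z(55) = 6450 + 55 = 6505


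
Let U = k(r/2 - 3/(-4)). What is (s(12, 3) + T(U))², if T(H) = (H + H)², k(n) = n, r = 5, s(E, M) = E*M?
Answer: 97969/16 ≈ 6123.1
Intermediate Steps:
U = 13/4 (U = 5/2 - 3/(-4) = 5*(½) - 3*(-¼) = 5/2 + ¾ = 13/4 ≈ 3.2500)
T(H) = 4*H² (T(H) = (2*H)² = 4*H²)
(s(12, 3) + T(U))² = (12*3 + 4*(13/4)²)² = (36 + 4*(169/16))² = (36 + 169/4)² = (313/4)² = 97969/16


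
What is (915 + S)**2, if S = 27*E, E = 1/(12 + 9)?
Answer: 41139396/49 ≈ 8.3958e+5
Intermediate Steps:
E = 1/21 ≈ 0.047619
S = 9/7 (S = 27*(1/21) = 9/7 ≈ 1.2857)
(915 + S)**2 = (915 + 9/7)**2 = (6414/7)**2 = 41139396/49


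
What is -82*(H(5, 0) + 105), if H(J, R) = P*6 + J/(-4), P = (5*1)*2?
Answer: -26855/2 ≈ -13428.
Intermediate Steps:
P = 10 (P = 5*2 = 10)
H(J, R) = 60 - J/4 (H(J, R) = 10*6 + J/(-4) = 60 + J*(-¼) = 60 - J/4)
-82*(H(5, 0) + 105) = -82*((60 - ¼*5) + 105) = -82*((60 - 5/4) + 105) = -82*(235/4 + 105) = -82*655/4 = -26855/2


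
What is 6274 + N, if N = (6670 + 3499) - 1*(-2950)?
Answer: 19393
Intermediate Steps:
N = 13119 (N = 10169 + 2950 = 13119)
6274 + N = 6274 + 13119 = 19393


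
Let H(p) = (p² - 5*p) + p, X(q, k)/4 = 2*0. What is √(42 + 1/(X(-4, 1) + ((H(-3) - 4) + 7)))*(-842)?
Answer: -421*√6054/6 ≈ -5459.5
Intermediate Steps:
X(q, k) = 0 (X(q, k) = 4*(2*0) = 4*0 = 0)
H(p) = p² - 4*p
√(42 + 1/(X(-4, 1) + ((H(-3) - 4) + 7)))*(-842) = √(42 + 1/(0 + ((-3*(-4 - 3) - 4) + 7)))*(-842) = √(42 + 1/(0 + ((-3*(-7) - 4) + 7)))*(-842) = √(42 + 1/(0 + ((21 - 4) + 7)))*(-842) = √(42 + 1/(0 + (17 + 7)))*(-842) = √(42 + 1/(0 + 24))*(-842) = √(42 + 1/24)*(-842) = √(1009/24)*(-842) = (√6054/12)*(-842) = -421*√6054/6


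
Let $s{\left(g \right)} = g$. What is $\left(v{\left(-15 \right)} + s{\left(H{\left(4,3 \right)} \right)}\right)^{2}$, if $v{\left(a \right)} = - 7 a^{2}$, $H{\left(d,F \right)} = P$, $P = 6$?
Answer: $2461761$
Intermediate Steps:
$H{\left(d,F \right)} = 6$
$\left(v{\left(-15 \right)} + s{\left(H{\left(4,3 \right)} \right)}\right)^{2} = \left(- 7 \left(-15\right)^{2} + 6\right)^{2} = \left(\left(-7\right) 225 + 6\right)^{2} = \left(-1575 + 6\right)^{2} = \left(-1569\right)^{2} = 2461761$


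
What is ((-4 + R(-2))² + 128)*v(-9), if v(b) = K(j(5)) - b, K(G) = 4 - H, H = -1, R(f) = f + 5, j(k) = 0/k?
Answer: 1806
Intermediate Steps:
j(k) = 0
R(f) = 5 + f
K(G) = 5 (K(G) = 4 - 1*(-1) = 4 + 1 = 5)
v(b) = 5 - b
((-4 + R(-2))² + 128)*v(-9) = ((-4 + (5 - 2))² + 128)*(5 - 1*(-9)) = ((-4 + 3)² + 128)*(5 + 9) = ((-1)² + 128)*14 = (1 + 128)*14 = 129*14 = 1806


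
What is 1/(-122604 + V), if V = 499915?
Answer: 1/377311 ≈ 2.6503e-6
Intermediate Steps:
1/(-122604 + V) = 1/(-122604 + 499915) = 1/377311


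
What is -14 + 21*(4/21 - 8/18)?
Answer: -58/3 ≈ -19.333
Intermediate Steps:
-14 + 21*(4/21 - 8/18) = -14 + 21*(4*(1/21) - 8*1/18) = -14 + 21*(4/21 - 4/9) = -14 + 21*(-16/63) = -14 - 16/3 = -58/3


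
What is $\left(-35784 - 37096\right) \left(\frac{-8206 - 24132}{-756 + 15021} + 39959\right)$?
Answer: $- \frac{8308069249072}{2853} \approx -2.912 \cdot 10^{9}$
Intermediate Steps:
$\left(-35784 - 37096\right) \left(\frac{-8206 - 24132}{-756 + 15021} + 39959\right) = - 72880 \left(- \frac{32338}{14265} + 39959\right) = \left(-72880\right) \frac{569982797}{14265} = - \frac{8308069249072}{2853}$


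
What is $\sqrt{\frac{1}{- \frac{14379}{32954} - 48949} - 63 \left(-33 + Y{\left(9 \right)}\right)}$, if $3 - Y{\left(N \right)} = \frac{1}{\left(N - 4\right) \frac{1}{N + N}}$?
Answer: $\frac{\sqrt{220318760212879665014}}{322615945} \approx 46.009$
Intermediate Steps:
$Y{\left(N \right)} = 3 - \frac{2 N}{-4 + N}$ ($Y{\left(N \right)} = 3 - \frac{1}{\left(N - 4\right) \frac{1}{N + N}} = 3 - \frac{1}{\left(-4 + N\right) \frac{1}{2 N}} = 3 - \frac{1}{\frac{1}{2} \frac{1}{N} \left(-4 + N\right)} = 3 - \frac{2 N}{-4 + N}$)
$\sqrt{\frac{1}{- \frac{14379}{32954} - 48949} - 63 \left(-33 + Y{\left(9 \right)}\right)} = \sqrt{\frac{1}{- \frac{14379}{32954} - 48949} - 63 \left(-33 + \frac{-12 + 9}{-4 + 9}\right)} = \sqrt{\frac{1}{\left(-14379\right) \frac{1}{32954} - 48949} - 63 \left(-33 + \frac{1}{5} \left(-3\right)\right)} = \sqrt{\frac{1}{- \frac{14379}{32954} - 48949} - 63 \left(-33 + \frac{1}{5} \left(-3\right)\right)} = \sqrt{\frac{1}{- \frac{1613079725}{32954}} - 63 \left(-33 - \frac{3}{5}\right)} = \sqrt{- \frac{32954}{1613079725} - - \frac{10584}{5}} = \sqrt{- \frac{32954}{1613079725} + \frac{10584}{5}} = \sqrt{\frac{3414567128926}{1613079725}} = \frac{\sqrt{220318760212879665014}}{322615945}$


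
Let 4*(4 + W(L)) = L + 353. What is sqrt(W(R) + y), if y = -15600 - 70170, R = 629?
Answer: I*sqrt(342114)/2 ≈ 292.45*I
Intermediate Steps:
W(L) = 337/4 + L/4 (W(L) = -4 + (L + 353)/4 = -4 + (353 + L)/4 = -4 + (353/4 + L/4) = 337/4 + L/4)
y = -85770
sqrt(W(R) + y) = sqrt((337/4 + (1/4)*629) - 85770) = sqrt((337/4 + 629/4) - 85770) = sqrt(483/2 - 85770) = sqrt(-171057/2) = I*sqrt(342114)/2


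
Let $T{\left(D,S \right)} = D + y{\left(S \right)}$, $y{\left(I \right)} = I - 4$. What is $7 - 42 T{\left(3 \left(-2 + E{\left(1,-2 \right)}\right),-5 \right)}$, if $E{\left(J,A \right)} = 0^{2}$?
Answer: $637$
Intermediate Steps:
$E{\left(J,A \right)} = 0$
$y{\left(I \right)} = -4 + I$
$T{\left(D,S \right)} = -4 + D + S$ ($T{\left(D,S \right)} = D + \left(-4 + S\right) = -4 + D + S$)
$7 - 42 T{\left(3 \left(-2 + E{\left(1,-2 \right)}\right),-5 \right)} = 7 - 42 \left(-4 + 3 \left(-2 + 0\right) - 5\right) = 7 - 42 \left(-4 + 3 \left(-2\right) - 5\right) = 7 - 42 \left(-4 - 6 - 5\right) = 7 - -630 = 7 + 630 = 637$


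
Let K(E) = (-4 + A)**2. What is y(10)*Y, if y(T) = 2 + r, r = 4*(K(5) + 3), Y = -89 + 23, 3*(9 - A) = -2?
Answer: -28204/3 ≈ -9401.3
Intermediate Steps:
A = 29/3 (A = 9 - 1/3*(-2) = 9 + 2/3 = 29/3 ≈ 9.6667)
Y = -66
K(E) = 289/9 (K(E) = (-4 + 29/3)**2 = (17/3)**2 = 289/9)
r = 1264/9 (r = 4*(289/9 + 3) = 4*(316/9) = 1264/9 ≈ 140.44)
y(T) = 1282/9 (y(T) = 2 + 1264/9 = 1282/9)
y(10)*Y = (1282/9)*(-66) = -28204/3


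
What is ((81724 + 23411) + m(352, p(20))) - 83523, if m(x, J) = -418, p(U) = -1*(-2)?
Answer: 21194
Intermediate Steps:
p(U) = 2
((81724 + 23411) + m(352, p(20))) - 83523 = ((81724 + 23411) - 418) - 83523 = (105135 - 418) - 83523 = 104717 - 83523 = 21194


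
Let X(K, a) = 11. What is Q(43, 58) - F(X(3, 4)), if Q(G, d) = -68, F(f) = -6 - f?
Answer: -51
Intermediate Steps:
Q(43, 58) - F(X(3, 4)) = -68 - (-6 - 1*11) = -68 - (-6 - 11) = -68 - 1*(-17) = -68 + 17 = -51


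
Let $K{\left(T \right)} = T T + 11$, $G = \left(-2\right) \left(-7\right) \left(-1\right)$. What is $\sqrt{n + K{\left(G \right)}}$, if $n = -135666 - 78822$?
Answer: $3 i \sqrt{23809} \approx 462.9 i$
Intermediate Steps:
$G = -14$ ($G = 14 \left(-1\right) = -14$)
$n = -214488$ ($n = -135666 - 78822 = -214488$)
$K{\left(T \right)} = 11 + T^{2}$ ($K{\left(T \right)} = T^{2} + 11 = 11 + T^{2}$)
$\sqrt{n + K{\left(G \right)}} = \sqrt{-214488 + \left(11 + \left(-14\right)^{2}\right)} = \sqrt{-214488 + \left(11 + 196\right)} = \sqrt{-214488 + 207} = \sqrt{-214281} = 3 i \sqrt{23809}$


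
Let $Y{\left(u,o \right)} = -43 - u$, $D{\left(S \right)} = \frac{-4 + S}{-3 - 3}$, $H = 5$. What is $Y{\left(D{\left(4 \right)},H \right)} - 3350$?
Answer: $-3393$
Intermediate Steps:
$D{\left(S \right)} = \frac{2}{3} - \frac{S}{6}$ ($D{\left(S \right)} = \frac{-4 + S}{-6} = \left(-4 + S\right) \left(- \frac{1}{6}\right) = \frac{2}{3} - \frac{S}{6}$)
$Y{\left(D{\left(4 \right)},H \right)} - 3350 = \left(-43 - \left(\frac{2}{3} - \frac{2}{3}\right)\right) - 3350 = \left(-43 - 0\right) - 3350 = \left(-43 + 0\right) - 3350 = -43 - 3350 = -3393$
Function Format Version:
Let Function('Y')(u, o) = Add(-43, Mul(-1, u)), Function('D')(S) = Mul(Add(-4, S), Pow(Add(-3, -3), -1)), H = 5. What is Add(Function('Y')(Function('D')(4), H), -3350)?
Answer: -3393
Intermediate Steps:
Function('D')(S) = Add(Rational(2, 3), Mul(Rational(-1, 6), S)) (Function('D')(S) = Mul(Add(-4, S), Pow(-6, -1)) = Mul(Add(-4, S), Rational(-1, 6)) = Add(Rational(2, 3), Mul(Rational(-1, 6), S)))
Add(Function('Y')(Function('D')(4), H), -3350) = Add(Add(-43, Mul(-1, Add(Rational(2, 3), Mul(Rational(-1, 6), 4)))), -3350) = Add(Add(-43, Mul(-1, Add(Rational(2, 3), Rational(-2, 3)))), -3350) = Add(Add(-43, Mul(-1, 0)), -3350) = Add(Add(-43, 0), -3350) = Add(-43, -3350) = -3393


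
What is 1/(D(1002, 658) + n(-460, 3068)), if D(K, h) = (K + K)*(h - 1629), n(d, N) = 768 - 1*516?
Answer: -1/1945632 ≈ -5.1397e-7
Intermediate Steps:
n(d, N) = 252 (n(d, N) = 768 - 516 = 252)
D(K, h) = 2*K*(-1629 + h) (D(K, h) = (2*K)*(-1629 + h) = 2*K*(-1629 + h))
1/(D(1002, 658) + n(-460, 3068)) = 1/(2*1002*(-1629 + 658) + 252) = 1/(2*1002*(-971) + 252) = 1/(-1945884 + 252) = 1/(-1945632) = -1/1945632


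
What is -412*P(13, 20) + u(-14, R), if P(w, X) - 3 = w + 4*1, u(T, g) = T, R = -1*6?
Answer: -8254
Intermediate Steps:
R = -6
P(w, X) = 7 + w (P(w, X) = 3 + (w + 4*1) = 3 + (w + 4) = 3 + (4 + w) = 7 + w)
-412*P(13, 20) + u(-14, R) = -412*(7 + 13) - 14 = -412*20 - 14 = -8240 - 14 = -8254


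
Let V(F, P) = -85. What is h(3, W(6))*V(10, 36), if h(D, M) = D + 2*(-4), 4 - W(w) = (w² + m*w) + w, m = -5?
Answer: 425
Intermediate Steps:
W(w) = 4 - w² + 4*w (W(w) = 4 - ((w² - 5*w) + w) = 4 - (w² - 4*w) = 4 + (-w² + 4*w) = 4 - w² + 4*w)
h(D, M) = -8 + D (h(D, M) = D - 8 = -8 + D)
h(3, W(6))*V(10, 36) = (-8 + 3)*(-85) = -5*(-85) = 425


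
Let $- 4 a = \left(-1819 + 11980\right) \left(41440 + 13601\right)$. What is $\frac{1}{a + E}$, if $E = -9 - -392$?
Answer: $- \frac{4}{559270069} \approx -7.1522 \cdot 10^{-9}$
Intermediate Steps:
$E = 383$ ($E = -9 + 392 = 383$)
$a = - \frac{559271601}{4}$ ($a = - \frac{\left(-1819 + 11980\right) \left(41440 + 13601\right)}{4} = - \frac{10161 \cdot 55041}{4} = \left(- \frac{1}{4}\right) 559271601 = - \frac{559271601}{4} \approx -1.3982 \cdot 10^{8}$)
$\frac{1}{a + E} = \frac{1}{- \frac{559271601}{4} + 383} = \frac{1}{- \frac{559270069}{4}} = - \frac{4}{559270069}$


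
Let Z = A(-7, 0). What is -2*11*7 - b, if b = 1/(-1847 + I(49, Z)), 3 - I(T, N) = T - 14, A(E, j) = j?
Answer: -289365/1879 ≈ -154.00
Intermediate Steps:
Z = 0
I(T, N) = 17 - T (I(T, N) = 3 - (T - 14) = 3 - (-14 + T) = 3 + (14 - T) = 17 - T)
b = -1/1879 (b = 1/(-1847 + (17 - 1*49)) = 1/(-1847 + (17 - 49)) = 1/(-1847 - 32) = 1/(-1879) = -1/1879 ≈ -0.00053220)
-2*11*7 - b = -2*11*7 - 1*(-1/1879) = -22*7 + 1/1879 = -154 + 1/1879 = -289365/1879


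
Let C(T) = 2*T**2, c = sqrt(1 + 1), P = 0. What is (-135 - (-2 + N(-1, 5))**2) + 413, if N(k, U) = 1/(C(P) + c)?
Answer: 547/2 + 2*sqrt(2) ≈ 276.33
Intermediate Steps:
c = sqrt(2) ≈ 1.4142
N(k, U) = sqrt(2)/2 (N(k, U) = 1/(2*0**2 + sqrt(2)) = 1/(2*0 + sqrt(2)) = 1/(0 + sqrt(2)) = 1/(sqrt(2)) = sqrt(2)/2)
(-135 - (-2 + N(-1, 5))**2) + 413 = (-135 - (-2 + sqrt(2)/2)**2) + 413 = 278 - (-2 + sqrt(2)/2)**2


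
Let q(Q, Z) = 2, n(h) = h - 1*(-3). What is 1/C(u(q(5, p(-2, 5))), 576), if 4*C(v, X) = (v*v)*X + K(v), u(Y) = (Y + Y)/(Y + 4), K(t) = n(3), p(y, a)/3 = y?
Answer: 2/131 ≈ 0.015267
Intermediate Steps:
p(y, a) = 3*y
n(h) = 3 + h (n(h) = h + 3 = 3 + h)
K(t) = 6 (K(t) = 3 + 3 = 6)
u(Y) = 2*Y/(4 + Y) (u(Y) = (2*Y)/(4 + Y) = 2*Y/(4 + Y))
C(v, X) = 3/2 + X*v²/4 (C(v, X) = ((v*v)*X + 6)/4 = (v²*X + 6)/4 = (X*v² + 6)/4 = (6 + X*v²)/4 = 3/2 + X*v²/4)
1/C(u(q(5, p(-2, 5))), 576) = 1/(3/2 + (¼)*576*(2*2/(4 + 2))²) = 1/(3/2 + (¼)*576*(2*2/6)²) = 1/(3/2 + (¼)*576*(2*2*(⅙))²) = 1/(3/2 + (¼)*576*(⅔)²) = 1/(3/2 + (¼)*576*(4/9)) = 1/(3/2 + 64) = 1/(131/2) = 2/131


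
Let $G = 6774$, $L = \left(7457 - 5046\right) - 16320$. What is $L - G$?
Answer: $-20683$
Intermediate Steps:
$L = -13909$ ($L = 2411 - 16320 = -13909$)
$L - G = -13909 - 6774 = -20683$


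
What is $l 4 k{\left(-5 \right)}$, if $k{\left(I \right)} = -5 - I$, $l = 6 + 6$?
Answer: $0$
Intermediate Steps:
$l = 12$
$l 4 k{\left(-5 \right)} = 12 \cdot 4 \left(-5 - -5\right) = 48 \left(-5 + 5\right) = 48 \cdot 0 = 0$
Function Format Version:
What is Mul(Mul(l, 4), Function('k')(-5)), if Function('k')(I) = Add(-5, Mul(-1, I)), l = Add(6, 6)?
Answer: 0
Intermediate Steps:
l = 12
Mul(Mul(l, 4), Function('k')(-5)) = Mul(Mul(12, 4), Add(-5, Mul(-1, -5))) = Mul(48, Add(-5, 5)) = Mul(48, 0) = 0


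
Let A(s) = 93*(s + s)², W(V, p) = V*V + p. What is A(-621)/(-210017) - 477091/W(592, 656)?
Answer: -50471328886787/73741169040 ≈ -684.44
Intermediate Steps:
W(V, p) = p + V² (W(V, p) = V² + p = p + V²)
A(s) = 372*s² (A(s) = 93*(2*s)² = 93*(4*s²) = 372*s²)
A(-621)/(-210017) - 477091/W(592, 656) = (372*(-621)²)/(-210017) - 477091/(656 + 592²) = (372*385641)*(-1/210017) - 477091/(656 + 350464) = 143458452*(-1/210017) - 477091/351120 = -143458452/210017 - 477091*1/351120 = -143458452/210017 - 477091/351120 = -50471328886787/73741169040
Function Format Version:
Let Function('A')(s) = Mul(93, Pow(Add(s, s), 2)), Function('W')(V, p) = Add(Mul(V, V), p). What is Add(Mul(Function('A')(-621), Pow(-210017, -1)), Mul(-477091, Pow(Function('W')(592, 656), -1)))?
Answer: Rational(-50471328886787, 73741169040) ≈ -684.44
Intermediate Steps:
Function('W')(V, p) = Add(p, Pow(V, 2)) (Function('W')(V, p) = Add(Pow(V, 2), p) = Add(p, Pow(V, 2)))
Function('A')(s) = Mul(372, Pow(s, 2)) (Function('A')(s) = Mul(93, Pow(Mul(2, s), 2)) = Mul(93, Mul(4, Pow(s, 2))) = Mul(372, Pow(s, 2)))
Add(Mul(Function('A')(-621), Pow(-210017, -1)), Mul(-477091, Pow(Function('W')(592, 656), -1))) = Add(Mul(Mul(372, Pow(-621, 2)), Pow(-210017, -1)), Mul(-477091, Pow(Add(656, Pow(592, 2)), -1))) = Add(Mul(Mul(372, 385641), Rational(-1, 210017)), Mul(-477091, Pow(Add(656, 350464), -1))) = Add(Mul(143458452, Rational(-1, 210017)), Mul(-477091, Pow(351120, -1))) = Add(Rational(-143458452, 210017), Mul(-477091, Rational(1, 351120))) = Add(Rational(-143458452, 210017), Rational(-477091, 351120)) = Rational(-50471328886787, 73741169040)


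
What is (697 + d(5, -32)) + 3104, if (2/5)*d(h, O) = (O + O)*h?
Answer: 3001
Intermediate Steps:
d(h, O) = 5*O*h (d(h, O) = 5*((O + O)*h)/2 = 5*((2*O)*h)/2 = 5*(2*O*h)/2 = 5*O*h)
(697 + d(5, -32)) + 3104 = (697 + 5*(-32)*5) + 3104 = (697 - 800) + 3104 = -103 + 3104 = 3001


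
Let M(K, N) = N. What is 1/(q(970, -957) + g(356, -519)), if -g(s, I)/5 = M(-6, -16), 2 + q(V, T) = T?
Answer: -1/879 ≈ -0.0011377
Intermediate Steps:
q(V, T) = -2 + T
g(s, I) = 80 (g(s, I) = -5*(-16) = 80)
1/(q(970, -957) + g(356, -519)) = 1/((-2 - 957) + 80) = 1/(-959 + 80) = 1/(-879) = -1/879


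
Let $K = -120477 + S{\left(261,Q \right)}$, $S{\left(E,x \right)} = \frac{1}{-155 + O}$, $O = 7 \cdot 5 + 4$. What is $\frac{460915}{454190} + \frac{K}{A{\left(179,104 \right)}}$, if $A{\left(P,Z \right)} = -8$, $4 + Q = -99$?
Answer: $\frac{634788422439}{42148832} \approx 15061.0$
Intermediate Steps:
$Q = -103$ ($Q = -4 - 99 = -103$)
$O = 39$ ($O = 35 + 4 = 39$)
$S{\left(E,x \right)} = - \frac{1}{116}$ ($S{\left(E,x \right)} = \frac{1}{-155 + 39} = \frac{1}{-116} = - \frac{1}{116}$)
$K = - \frac{13975333}{116}$ ($K = -120477 - \frac{1}{116} = - \frac{13975333}{116} \approx -1.2048 \cdot 10^{5}$)
$\frac{460915}{454190} + \frac{K}{A{\left(179,104 \right)}} = \frac{460915}{454190} - \frac{13975333}{116 \left(-8\right)} = 460915 \cdot \frac{1}{454190} - - \frac{13975333}{928} = \frac{92183}{90838} + \frac{13975333}{928} = \frac{634788422439}{42148832}$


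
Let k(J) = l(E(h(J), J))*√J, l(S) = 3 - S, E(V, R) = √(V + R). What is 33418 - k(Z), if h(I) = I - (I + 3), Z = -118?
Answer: 33418 + I*√118*(-3 + 11*I) ≈ 33299.0 - 32.588*I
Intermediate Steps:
h(I) = -3 (h(I) = I - (3 + I) = I + (-3 - I) = -3)
E(V, R) = √(R + V)
k(J) = √J*(3 - √(-3 + J)) (k(J) = (3 - √(J - 3))*√J = (3 - √(-3 + J))*√J = √J*(3 - √(-3 + J)))
33418 - k(Z) = 33418 - √(-118)*(3 - √(-3 - 118)) = 33418 - I*√118*(3 - √(-121)) = 33418 - I*√118*(3 - 11*I)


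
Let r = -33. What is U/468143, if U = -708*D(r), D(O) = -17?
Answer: 12036/468143 ≈ 0.025710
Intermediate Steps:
U = 12036 (U = -708*(-17) = 12036)
U/468143 = 12036/468143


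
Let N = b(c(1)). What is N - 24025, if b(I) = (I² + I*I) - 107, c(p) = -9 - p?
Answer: -23932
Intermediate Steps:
b(I) = -107 + 2*I² (b(I) = (I² + I²) - 107 = 2*I² - 107 = -107 + 2*I²)
N = 93 (N = -107 + 2*(-9 - 1*1)² = -107 + 2*(-9 - 1)² = -107 + 2*(-10)² = -107 + 2*100 = -107 + 200 = 93)
N - 24025 = 93 - 24025 = -23932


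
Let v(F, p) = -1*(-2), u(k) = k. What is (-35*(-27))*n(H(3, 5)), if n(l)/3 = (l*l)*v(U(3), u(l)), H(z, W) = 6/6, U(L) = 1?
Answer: 5670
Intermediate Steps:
v(F, p) = 2
H(z, W) = 1 (H(z, W) = 6*(⅙) = 1)
n(l) = 6*l² (n(l) = 3*((l*l)*2) = 3*(l²*2) = 3*(2*l²) = 6*l²)
(-35*(-27))*n(H(3, 5)) = (-35*(-27))*(6*1²) = 945*(6*1) = 945*6 = 5670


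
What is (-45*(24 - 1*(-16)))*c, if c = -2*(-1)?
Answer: -3600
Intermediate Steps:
c = 2
(-45*(24 - 1*(-16)))*c = -45*(24 - 1*(-16))*2 = -45*(24 + 16)*2 = -45*40*2 = -1800*2 = -3600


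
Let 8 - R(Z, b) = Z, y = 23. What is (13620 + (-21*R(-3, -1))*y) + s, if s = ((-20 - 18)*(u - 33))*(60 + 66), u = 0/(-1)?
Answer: 166311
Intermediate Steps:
R(Z, b) = 8 - Z
u = 0 (u = 0*(-1) = 0)
s = 158004 (s = ((-20 - 18)*(0 - 33))*(60 + 66) = -38*(-33)*126 = 1254*126 = 158004)
(13620 + (-21*R(-3, -1))*y) + s = (13620 - 21*(8 - 1*(-3))*23) + 158004 = (13620 - 21*(8 + 3)*23) + 158004 = (13620 - 21*11*23) + 158004 = (13620 - 231*23) + 158004 = (13620 - 5313) + 158004 = 8307 + 158004 = 166311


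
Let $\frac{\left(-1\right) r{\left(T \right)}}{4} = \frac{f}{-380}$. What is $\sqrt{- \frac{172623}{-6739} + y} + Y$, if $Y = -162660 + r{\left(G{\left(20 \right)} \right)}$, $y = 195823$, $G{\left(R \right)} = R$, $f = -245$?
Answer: $- \frac{3090589}{19} + \frac{14 \sqrt{45379044505}}{6739} \approx -1.6222 \cdot 10^{5}$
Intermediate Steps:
$r{\left(T \right)} = - \frac{49}{19}$ ($r{\left(T \right)} = - 4 \left(- \frac{245}{-380}\right) = - 4 \left(\left(-245\right) \left(- \frac{1}{380}\right)\right) = \left(-4\right) \frac{49}{76} = - \frac{49}{19}$)
$Y = - \frac{3090589}{19}$ ($Y = -162660 - \frac{49}{19} = - \frac{3090589}{19} \approx -1.6266 \cdot 10^{5}$)
$\sqrt{- \frac{172623}{-6739} + y} + Y = \sqrt{- \frac{172623}{-6739} + 195823} - \frac{3090589}{19} = \sqrt{\left(-172623\right) \left(- \frac{1}{6739}\right) + 195823} - \frac{3090589}{19} = \sqrt{\frac{172623}{6739} + 195823} - \frac{3090589}{19} = \sqrt{\frac{1319823820}{6739}} - \frac{3090589}{19} = \frac{14 \sqrt{45379044505}}{6739} - \frac{3090589}{19} = - \frac{3090589}{19} + \frac{14 \sqrt{45379044505}}{6739}$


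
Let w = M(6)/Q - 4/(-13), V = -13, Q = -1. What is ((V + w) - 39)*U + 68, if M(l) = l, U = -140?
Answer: 105884/13 ≈ 8144.9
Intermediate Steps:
w = -74/13 (w = 6/(-1) - 4/(-13) = 6*(-1) - 4*(-1/13) = -6 + 4/13 = -74/13 ≈ -5.6923)
((V + w) - 39)*U + 68 = ((-13 - 74/13) - 39)*(-140) + 68 = (-243/13 - 39)*(-140) + 68 = -750/13*(-140) + 68 = 105000/13 + 68 = 105884/13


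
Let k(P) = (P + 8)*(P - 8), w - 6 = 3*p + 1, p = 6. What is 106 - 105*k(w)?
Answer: -58799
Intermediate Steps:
w = 25 (w = 6 + (3*6 + 1) = 6 + (18 + 1) = 6 + 19 = 25)
k(P) = (-8 + P)*(8 + P) (k(P) = (8 + P)*(-8 + P) = (-8 + P)*(8 + P))
106 - 105*k(w) = 106 - 105*(-64 + 25²) = 106 - 105*(-64 + 625) = 106 - 105*561 = 106 - 58905 = -58799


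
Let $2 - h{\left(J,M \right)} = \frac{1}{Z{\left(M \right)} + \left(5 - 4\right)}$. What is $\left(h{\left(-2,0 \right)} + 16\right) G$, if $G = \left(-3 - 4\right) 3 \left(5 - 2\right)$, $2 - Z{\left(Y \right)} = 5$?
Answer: $- \frac{2331}{2} \approx -1165.5$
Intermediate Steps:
$Z{\left(Y \right)} = -3$ ($Z{\left(Y \right)} = 2 - 5 = -3$)
$h{\left(J,M \right)} = \frac{5}{2}$ ($h{\left(J,M \right)} = 2 - \frac{1}{-3 + \left(5 - 4\right)} = 2 - \frac{1}{-3 + 1} = 2 - \frac{1}{-2} = 2 - - \frac{1}{2} = 2 + \frac{1}{2} = \frac{5}{2}$)
$G = -63$ ($G = - 7 \cdot 3 \cdot 3 = \left(-7\right) 9 = -63$)
$\left(h{\left(-2,0 \right)} + 16\right) G = \left(\frac{5}{2} + 16\right) \left(-63\right) = \frac{37}{2} \left(-63\right) = - \frac{2331}{2}$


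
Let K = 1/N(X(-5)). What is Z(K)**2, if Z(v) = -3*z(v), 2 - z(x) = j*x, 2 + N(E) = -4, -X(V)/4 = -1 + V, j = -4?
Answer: 16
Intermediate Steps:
X(V) = 4 - 4*V (X(V) = -4*(-1 + V) = 4 - 4*V)
N(E) = -6 (N(E) = -2 - 4 = -6)
z(x) = 2 + 4*x (z(x) = 2 - (-4)*x = 2 + 4*x)
K = -1/6 (K = 1/(-6) = -1/6 ≈ -0.16667)
Z(v) = -6 - 12*v (Z(v) = -3*(2 + 4*v) = -6 - 12*v)
Z(K)**2 = (-6 - 12*(-1/6))**2 = (-6 + 2)**2 = (-4)**2 = 16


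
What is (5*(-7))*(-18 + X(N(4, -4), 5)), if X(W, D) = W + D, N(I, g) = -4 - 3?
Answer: 700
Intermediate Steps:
N(I, g) = -7
X(W, D) = D + W
(5*(-7))*(-18 + X(N(4, -4), 5)) = (5*(-7))*(-18 + (5 - 7)) = -35*(-18 - 2) = -35*(-20) = 700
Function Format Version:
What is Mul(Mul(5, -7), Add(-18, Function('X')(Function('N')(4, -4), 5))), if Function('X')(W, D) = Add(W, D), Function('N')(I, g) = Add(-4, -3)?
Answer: 700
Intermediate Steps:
Function('N')(I, g) = -7
Function('X')(W, D) = Add(D, W)
Mul(Mul(5, -7), Add(-18, Function('X')(Function('N')(4, -4), 5))) = Mul(Mul(5, -7), Add(-18, Add(5, -7))) = Mul(-35, Add(-18, -2)) = Mul(-35, -20) = 700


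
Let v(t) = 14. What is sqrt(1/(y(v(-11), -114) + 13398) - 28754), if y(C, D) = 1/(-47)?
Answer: I*sqrt(11401777210920715)/629705 ≈ 169.57*I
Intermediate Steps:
y(C, D) = -1/47
sqrt(1/(y(v(-11), -114) + 13398) - 28754) = sqrt(1/(-1/47 + 13398) - 28754) = sqrt(1/(629705/47) - 28754) = sqrt(47/629705 - 28754) = sqrt(-18106537523/629705) = I*sqrt(11401777210920715)/629705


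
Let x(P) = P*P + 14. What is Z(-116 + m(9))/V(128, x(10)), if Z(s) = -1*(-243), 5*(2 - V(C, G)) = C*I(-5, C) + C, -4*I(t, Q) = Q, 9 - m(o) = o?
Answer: 135/442 ≈ 0.30543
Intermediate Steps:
m(o) = 9 - o
I(t, Q) = -Q/4
x(P) = 14 + P² (x(P) = P² + 14 = 14 + P²)
V(C, G) = 2 - C/5 + C²/20 (V(C, G) = 2 - (C*(-C/4) + C)/5 = 2 - (-C²/4 + C)/5 = 2 - (C - C²/4)/5 = 2 + (-C/5 + C²/20) = 2 - C/5 + C²/20)
Z(s) = 243
Z(-116 + m(9))/V(128, x(10)) = 243/(2 - ⅕*128 + (1/20)*128²) = 243/(2 - 128/5 + (1/20)*16384) = 243/(2 - 128/5 + 4096/5) = 243/(3978/5) = 243*(5/3978) = 135/442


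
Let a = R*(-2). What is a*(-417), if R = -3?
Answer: -2502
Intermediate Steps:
a = 6 (a = -3*(-2) = 6)
a*(-417) = 6*(-417) = -2502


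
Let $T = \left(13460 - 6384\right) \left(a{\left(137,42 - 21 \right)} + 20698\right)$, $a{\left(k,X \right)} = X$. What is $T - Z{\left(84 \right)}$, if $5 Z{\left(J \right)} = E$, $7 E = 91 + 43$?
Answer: $\frac{5131267406}{35} \approx 1.4661 \cdot 10^{8}$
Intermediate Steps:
$E = \frac{134}{7}$ ($E = \frac{91 + 43}{7} = \frac{1}{7} \cdot 134 = \frac{134}{7} \approx 19.143$)
$Z{\left(J \right)} = \frac{134}{35}$ ($Z{\left(J \right)} = \frac{1}{5} \cdot \frac{134}{7} = \frac{134}{35}$)
$T = 146607644$ ($T = \left(13460 - 6384\right) \left(\left(42 - 21\right) + 20698\right) = 7076 \left(\left(42 - 21\right) + 20698\right) = 7076 \left(21 + 20698\right) = 7076 \cdot 20719 = 146607644$)
$T - Z{\left(84 \right)} = 146607644 - \frac{134}{35} = \frac{5131267406}{35}$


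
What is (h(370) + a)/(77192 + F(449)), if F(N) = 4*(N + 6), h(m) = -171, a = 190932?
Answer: 190761/79012 ≈ 2.4143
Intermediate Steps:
F(N) = 24 + 4*N (F(N) = 4*(6 + N) = 24 + 4*N)
(h(370) + a)/(77192 + F(449)) = (-171 + 190932)/(77192 + (24 + 4*449)) = 190761/(77192 + (24 + 1796)) = 190761/(77192 + 1820) = 190761/79012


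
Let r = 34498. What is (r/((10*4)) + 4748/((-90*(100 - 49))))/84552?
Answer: 1581559/155237472 ≈ 0.010188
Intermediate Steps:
(r/((10*4)) + 4748/((-90*(100 - 49))))/84552 = (34498/((10*4)) + 4748/((-90*(100 - 49))))/84552 = (34498/40 + 4748/((-90*51)))*(1/84552) = (34498*(1/40) + 4748/(-4590))*(1/84552) = (17249/20 + 4748*(-1/4590))*(1/84552) = (17249/20 - 2374/2295)*(1/84552) = (1581559/1836)*(1/84552) = 1581559/155237472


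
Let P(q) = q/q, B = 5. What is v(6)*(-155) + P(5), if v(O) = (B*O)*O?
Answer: -27899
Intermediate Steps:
P(q) = 1
v(O) = 5*O² (v(O) = (5*O)*O = 5*O²)
v(6)*(-155) + P(5) = (5*6²)*(-155) + 1 = (5*36)*(-155) + 1 = 180*(-155) + 1 = -27900 + 1 = -27899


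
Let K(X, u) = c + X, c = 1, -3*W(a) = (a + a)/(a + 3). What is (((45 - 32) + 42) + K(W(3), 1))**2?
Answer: 27889/9 ≈ 3098.8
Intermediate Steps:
W(a) = -2*a/(3*(3 + a)) (W(a) = -(a + a)/(3*(a + 3)) = -2*a/(3*(3 + a)))
K(X, u) = 1 + X
(((45 - 32) + 42) + K(W(3), 1))**2 = (((45 - 32) + 42) + (1 - 2*3/(9 + 3*3)))**2 = ((13 + 42) + (1 - 2*3/(9 + 9)))**2 = (55 + (1 - 2*3/18))**2 = (55 + (1 - 2*3*1/18))**2 = (55 + (1 - 1/3))**2 = (55 + 2/3)**2 = (167/3)**2 = 27889/9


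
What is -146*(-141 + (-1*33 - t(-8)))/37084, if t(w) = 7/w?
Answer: 1385/2032 ≈ 0.68159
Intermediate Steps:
-146*(-141 + (-1*33 - t(-8)))/37084 = -146*(-141 + (-1*33 - 7/(-8)))/37084 = -146*(-141 + (-33 - 7*(-1)/8))*(1/37084) = -146*(-141 + (-33 - 1*(-7/8)))*(1/37084) = -146*(-141 + (-33 + 7/8))*(1/37084) = -146*(-141 - 257/8)*(1/37084) = -146*(-1385/8)*(1/37084) = (101105/4)*(1/37084) = 1385/2032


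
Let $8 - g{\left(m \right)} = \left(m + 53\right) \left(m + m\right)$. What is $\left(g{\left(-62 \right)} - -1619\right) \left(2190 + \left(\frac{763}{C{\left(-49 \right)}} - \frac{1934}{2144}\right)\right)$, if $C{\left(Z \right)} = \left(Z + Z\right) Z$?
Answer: $\frac{58763611759}{52528} \approx 1.1187 \cdot 10^{6}$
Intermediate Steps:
$C{\left(Z \right)} = 2 Z^{2}$ ($C{\left(Z \right)} = 2 Z Z = 2 Z^{2}$)
$g{\left(m \right)} = 8 - 2 m \left(53 + m\right)$ ($g{\left(m \right)} = 8 - \left(m + 53\right) \left(m + m\right) = 8 - \left(53 + m\right) 2 m = 8 - 2 m \left(53 + m\right)$)
$\left(g{\left(-62 \right)} - -1619\right) \left(2190 + \left(\frac{763}{C{\left(-49 \right)}} - \frac{1934}{2144}\right)\right) = \left(\left(8 - -6572 - 2 \left(-62\right)^{2}\right) - -1619\right) \left(2190 + \left(\frac{763}{2 \left(-49\right)^{2}} - \frac{1934}{2144}\right)\right) = \left(\left(8 + 6572 - 7688\right) + \left(-718 + 2337\right)\right) \left(2190 + \left(\frac{763}{2 \cdot 2401} - \frac{967}{1072}\right)\right) = \left(\left(8 + 6572 - 7688\right) + 1619\right) \left(2190 - \left(\frac{967}{1072} - \frac{763}{4802}\right)\right) = \left(-1108 + 1619\right) \left(2190 + \left(763 \cdot \frac{1}{4802} - \frac{967}{1072}\right)\right) = 511 \left(2190 + \left(\frac{109}{686} - \frac{967}{1072}\right)\right) = 511 \left(2190 - \frac{273257}{367696}\right) = 511 \cdot \frac{804980983}{367696} = \frac{58763611759}{52528}$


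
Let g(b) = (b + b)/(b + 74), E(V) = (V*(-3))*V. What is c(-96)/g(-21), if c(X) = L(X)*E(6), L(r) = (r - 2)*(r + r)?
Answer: 2564352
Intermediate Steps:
L(r) = 2*r*(-2 + r) (L(r) = (-2 + r)*(2*r) = 2*r*(-2 + r))
E(V) = -3*V² (E(V) = (-3*V)*V = -3*V²)
c(X) = -216*X*(-2 + X) (c(X) = (2*X*(-2 + X))*(-3*6²) = (2*X*(-2 + X))*(-3*36) = (2*X*(-2 + X))*(-108) = -216*X*(-2 + X))
g(b) = 2*b/(74 + b) (g(b) = (2*b)/(74 + b) = 2*b/(74 + b))
c(-96)/g(-21) = (216*(-96)*(2 - 1*(-96)))/((2*(-21)/(74 - 21))) = (216*(-96)*(2 + 96))/((2*(-21)/53)) = (216*(-96)*98)/((2*(-21)*(1/53))) = -2032128/(-42/53) = -2032128*(-53/42) = 2564352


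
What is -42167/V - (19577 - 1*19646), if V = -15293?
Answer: 1097384/15293 ≈ 71.757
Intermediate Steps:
-42167/V - (19577 - 1*19646) = -42167/(-15293) - (19577 - 1*19646) = -42167*(-1/15293) - (19577 - 19646) = 42167/15293 - 1*(-69) = 42167/15293 + 69 = 1097384/15293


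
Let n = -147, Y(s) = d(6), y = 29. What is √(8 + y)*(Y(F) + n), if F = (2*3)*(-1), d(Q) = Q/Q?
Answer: -146*√37 ≈ -888.08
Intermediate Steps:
d(Q) = 1
F = -6 (F = 6*(-1) = -6)
Y(s) = 1
√(8 + y)*(Y(F) + n) = √(8 + 29)*(1 - 147) = √37*(-146) = -146*√37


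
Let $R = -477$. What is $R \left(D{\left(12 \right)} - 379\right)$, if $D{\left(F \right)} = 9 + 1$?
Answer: $176013$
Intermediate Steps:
$D{\left(F \right)} = 10$
$R \left(D{\left(12 \right)} - 379\right) = - 477 \left(10 - 379\right) = \left(-477\right) \left(-369\right) = 176013$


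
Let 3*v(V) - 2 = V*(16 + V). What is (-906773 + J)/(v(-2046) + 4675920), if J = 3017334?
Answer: 6331683/18181142 ≈ 0.34826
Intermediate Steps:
v(V) = ⅔ + V*(16 + V)/3 (v(V) = ⅔ + (V*(16 + V))/3 = ⅔ + V*(16 + V)/3)
(-906773 + J)/(v(-2046) + 4675920) = (-906773 + 3017334)/((⅔ + (⅓)*(-2046)² + (16/3)*(-2046)) + 4675920) = 2110561/((⅔ + (⅓)*4186116 - 10912) + 4675920) = 2110561/((⅔ + 1395372 - 10912) + 4675920) = 2110561/(4153382/3 + 4675920) = 2110561/(18181142/3) = 2110561*(3/18181142) = 6331683/18181142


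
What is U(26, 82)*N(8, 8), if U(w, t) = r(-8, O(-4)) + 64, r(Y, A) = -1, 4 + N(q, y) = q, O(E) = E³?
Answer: 252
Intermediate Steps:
N(q, y) = -4 + q
U(w, t) = 63 (U(w, t) = -1 + 64 = 63)
U(26, 82)*N(8, 8) = 63*(-4 + 8) = 63*4 = 252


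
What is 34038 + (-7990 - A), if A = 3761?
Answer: 22287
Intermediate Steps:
34038 + (-7990 - A) = 34038 + (-7990 - 1*3761) = 34038 + (-7990 - 3761) = 34038 - 11751 = 22287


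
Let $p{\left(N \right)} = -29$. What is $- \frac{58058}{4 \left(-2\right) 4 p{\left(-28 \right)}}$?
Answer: $- \frac{1001}{16} \approx -62.563$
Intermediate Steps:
$- \frac{58058}{4 \left(-2\right) 4 p{\left(-28 \right)}} = - \frac{58058}{4 \left(-2\right) 4 \left(-29\right)} = - \frac{58058}{\left(-8\right) 4 \left(-29\right)} = - \frac{58058}{\left(-32\right) \left(-29\right)} = - \frac{58058}{928} = \left(-58058\right) \frac{1}{928} = - \frac{1001}{16}$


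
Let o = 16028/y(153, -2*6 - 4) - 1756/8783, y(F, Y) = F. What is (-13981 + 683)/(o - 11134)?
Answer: 8934919551/7410676405 ≈ 1.2057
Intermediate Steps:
o = 140505256/1343799 (o = 16028/153 - 1756/8783 = 140505256/1343799 ≈ 104.56)
(-13981 + 683)/(o - 11134) = (-13981 + 683)/(140505256/1343799 - 11134) = -13298/(-14821352810/1343799) = -13298*(-1343799/14821352810) = 8934919551/7410676405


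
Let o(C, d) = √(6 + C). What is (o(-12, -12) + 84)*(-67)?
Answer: -5628 - 67*I*√6 ≈ -5628.0 - 164.12*I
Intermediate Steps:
(o(-12, -12) + 84)*(-67) = (√(6 - 12) + 84)*(-67) = (√(-6) + 84)*(-67) = (I*√6 + 84)*(-67) = (84 + I*√6)*(-67) = -5628 - 67*I*√6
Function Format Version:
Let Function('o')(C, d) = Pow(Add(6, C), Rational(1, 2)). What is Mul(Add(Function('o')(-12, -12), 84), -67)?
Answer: Add(-5628, Mul(-67, I, Pow(6, Rational(1, 2)))) ≈ Add(-5628.0, Mul(-164.12, I))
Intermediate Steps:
Mul(Add(Function('o')(-12, -12), 84), -67) = Mul(Add(Pow(Add(6, -12), Rational(1, 2)), 84), -67) = Mul(Add(Pow(-6, Rational(1, 2)), 84), -67) = Mul(Add(Mul(I, Pow(6, Rational(1, 2))), 84), -67) = Mul(Add(84, Mul(I, Pow(6, Rational(1, 2)))), -67) = Add(-5628, Mul(-67, I, Pow(6, Rational(1, 2))))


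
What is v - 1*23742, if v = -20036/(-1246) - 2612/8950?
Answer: -66146898438/2787925 ≈ -23726.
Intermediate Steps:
v = 44016912/2787925 (v = -20036*(-1/1246) - 2612*1/8950 = 10018/623 - 1306/4475 = 44016912/2787925 ≈ 15.788)
v - 1*23742 = 44016912/2787925 - 1*23742 = 44016912/2787925 - 23742 = -66146898438/2787925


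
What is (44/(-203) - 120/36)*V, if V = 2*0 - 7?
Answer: 2162/87 ≈ 24.851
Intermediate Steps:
V = -7 (V = 0 - 7 = -7)
(44/(-203) - 120/36)*V = (44/(-203) - 120/36)*(-7) = (44*(-1/203) - 120*1/36)*(-7) = (-44/203 - 10/3)*(-7) = -2162/609*(-7) = 2162/87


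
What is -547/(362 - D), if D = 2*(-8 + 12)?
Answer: -547/354 ≈ -1.5452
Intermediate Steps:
D = 8 (D = 2*4 = 8)
-547/(362 - D) = -547/(362 - 1*8) = -547/(362 - 8) = -547/354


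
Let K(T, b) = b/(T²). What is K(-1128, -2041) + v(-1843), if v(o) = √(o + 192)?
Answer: -2041/1272384 + I*√1651 ≈ -0.0016041 + 40.633*I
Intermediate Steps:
v(o) = √(192 + o)
K(T, b) = b/T²
K(-1128, -2041) + v(-1843) = -2041/(-1128)² + √(192 - 1843) = -2041*1/1272384 + √(-1651) = -2041/1272384 + I*√1651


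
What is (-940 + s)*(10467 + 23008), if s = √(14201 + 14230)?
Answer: -31466500 + 903825*√39 ≈ -2.5822e+7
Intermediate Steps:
s = 27*√39 (s = √28431 = 27*√39 ≈ 168.61)
(-940 + s)*(10467 + 23008) = (-940 + 27*√39)*(10467 + 23008) = (-940 + 27*√39)*33475 = -31466500 + 903825*√39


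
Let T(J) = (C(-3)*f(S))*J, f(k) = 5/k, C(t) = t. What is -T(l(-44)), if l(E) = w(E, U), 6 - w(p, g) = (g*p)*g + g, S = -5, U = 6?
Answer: -4752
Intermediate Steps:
w(p, g) = 6 - g - p*g**2 (w(p, g) = 6 - ((g*p)*g + g) = 6 - (p*g**2 + g) = 6 - (g + p*g**2) = 6 + (-g - p*g**2) = 6 - g - p*g**2)
l(E) = -36*E (l(E) = 6 - 1*6 - 1*E*6**2 = 6 - 6 - 1*E*36 = 6 - 6 - 36*E = -36*E)
T(J) = 3*J (T(J) = (-15/(-5))*J = (-15*(-1)/5)*J = (-3*(-1))*J = 3*J)
-T(l(-44)) = -3*(-36*(-44)) = -3*1584 = -1*4752 = -4752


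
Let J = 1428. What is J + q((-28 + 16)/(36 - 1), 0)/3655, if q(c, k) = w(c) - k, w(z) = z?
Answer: 182676888/127925 ≈ 1428.0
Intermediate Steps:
q(c, k) = c - k
J + q((-28 + 16)/(36 - 1), 0)/3655 = 1428 + ((-28 + 16)/(36 - 1) - 1*0)/3655 = 1428 + (-12/35 + 0)*(1/3655) = 1428 - 12/35*1/3655 = 1428 - 12/127925 = 182676888/127925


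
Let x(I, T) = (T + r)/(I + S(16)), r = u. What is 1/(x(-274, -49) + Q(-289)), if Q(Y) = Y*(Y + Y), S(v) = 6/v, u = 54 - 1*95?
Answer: 2189/365655658 ≈ 5.9865e-6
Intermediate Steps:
u = -41 (u = 54 - 95 = -41)
r = -41
Q(Y) = 2*Y² (Q(Y) = Y*(2*Y) = 2*Y²)
x(I, T) = (-41 + T)/(3/8 + I) (x(I, T) = (T - 41)/(I + 6/16) = (-41 + T)/(I + 6*(1/16)) = (-41 + T)/(I + 3/8) = (-41 + T)/(3/8 + I))
1/(x(-274, -49) + Q(-289)) = 1/(8*(-41 - 49)/(3 + 8*(-274)) + 2*(-289)²) = 1/(8*(-90)/(3 - 2192) + 2*83521) = 1/(8*(-90)/(-2189) + 167042) = 1/(8*(-1/2189)*(-90) + 167042) = 1/(720/2189 + 167042) = 1/(365655658/2189) = 2189/365655658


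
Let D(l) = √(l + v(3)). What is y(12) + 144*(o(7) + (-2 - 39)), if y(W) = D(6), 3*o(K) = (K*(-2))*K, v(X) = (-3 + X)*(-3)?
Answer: -10608 + √6 ≈ -10606.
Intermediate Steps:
v(X) = 9 - 3*X
D(l) = √l (D(l) = √(l + (9 - 3*3)) = √(l + (9 - 9)) = √(l + 0) = √l)
o(K) = -2*K²/3 (o(K) = ((K*(-2))*K)/3 = ((-2*K)*K)/3 = (-2*K²)/3 = -2*K²/3)
y(W) = √6
y(12) + 144*(o(7) + (-2 - 39)) = √6 + 144*(-⅔*7² + (-2 - 39)) = √6 + 144*(-⅔*49 - 41) = √6 + 144*(-98/3 - 41) = √6 + 144*(-221/3) = √6 - 10608 = -10608 + √6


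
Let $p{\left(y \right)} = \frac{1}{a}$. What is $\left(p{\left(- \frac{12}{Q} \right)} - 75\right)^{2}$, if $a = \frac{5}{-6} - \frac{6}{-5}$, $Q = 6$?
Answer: $\frac{632025}{121} \approx 5223.3$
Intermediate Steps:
$a = \frac{11}{30}$ ($a = 5 \left(- \frac{1}{6}\right) - - \frac{6}{5} = - \frac{5}{6} + \frac{6}{5} = \frac{11}{30} \approx 0.36667$)
$p{\left(y \right)} = \frac{30}{11}$ ($p{\left(y \right)} = \frac{1}{\frac{11}{30}} = \frac{30}{11}$)
$\left(p{\left(- \frac{12}{Q} \right)} - 75\right)^{2} = \left(\frac{30}{11} - 75\right)^{2} = \left(- \frac{795}{11}\right)^{2} = \frac{632025}{121}$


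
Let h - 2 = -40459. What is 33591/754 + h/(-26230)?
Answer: 227899127/4944355 ≈ 46.093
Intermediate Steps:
h = -40457 (h = 2 - 40459 = -40457)
33591/754 + h/(-26230) = 33591/754 - 40457/(-26230) = 33591*(1/754) - 40457*(-1/26230) = 33591/754 + 40457/26230 = 227899127/4944355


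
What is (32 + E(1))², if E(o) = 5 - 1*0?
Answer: 1369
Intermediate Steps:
E(o) = 5 (E(o) = 5 + 0 = 5)
(32 + E(1))² = (32 + 5)² = 37² = 1369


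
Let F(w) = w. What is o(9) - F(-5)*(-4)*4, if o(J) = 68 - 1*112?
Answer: -124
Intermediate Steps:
o(J) = -44 (o(J) = 68 - 112 = -44)
o(9) - F(-5)*(-4)*4 = -44 - (-5*(-4))*4 = -44 - 20*4 = -44 - 1*80 = -44 - 80 = -124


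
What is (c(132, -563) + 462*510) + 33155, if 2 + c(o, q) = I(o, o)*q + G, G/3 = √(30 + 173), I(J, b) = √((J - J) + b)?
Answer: 268773 - 1126*√33 + 3*√203 ≈ 2.6235e+5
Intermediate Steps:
I(J, b) = √b (I(J, b) = √(0 + b) = √b)
G = 3*√203 (G = 3*√(30 + 173) = 3*√203 ≈ 42.743)
c(o, q) = -2 + 3*√203 + q*√o (c(o, q) = -2 + (√o*q + 3*√203) = -2 + (q*√o + 3*√203) = -2 + (3*√203 + q*√o) = -2 + 3*√203 + q*√o)
(c(132, -563) + 462*510) + 33155 = ((-2 + 3*√203 - 1126*√33) + 462*510) + 33155 = ((-2 + 3*√203 - 1126*√33) + 235620) + 33155 = ((-2 - 1126*√33 + 3*√203) + 235620) + 33155 = (235618 - 1126*√33 + 3*√203) + 33155 = 268773 - 1126*√33 + 3*√203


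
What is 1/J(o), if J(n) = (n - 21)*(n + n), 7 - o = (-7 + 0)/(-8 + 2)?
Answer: -18/3185 ≈ -0.0056515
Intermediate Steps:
o = 35/6 (o = 7 - (-7 + 0)/(-8 + 2) = 7 - (-7)/(-6) = 7 - (-7)*(-1)/6 = 7 - 1*7/6 = 7 - 7/6 = 35/6 ≈ 5.8333)
J(n) = 2*n*(-21 + n) (J(n) = (-21 + n)*(2*n) = 2*n*(-21 + n))
1/J(o) = 1/(2*(35/6)*(-21 + 35/6)) = 1/(2*(35/6)*(-91/6)) = 1/(-3185/18) = -18/3185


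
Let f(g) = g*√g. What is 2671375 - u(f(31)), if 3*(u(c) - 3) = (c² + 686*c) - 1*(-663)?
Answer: 7983662/3 - 21266*√31/3 ≈ 2.6218e+6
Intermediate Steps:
f(g) = g^(3/2)
u(c) = 224 + c²/3 + 686*c/3 (u(c) = 3 + ((c² + 686*c) - 1*(-663))/3 = 3 + ((c² + 686*c) + 663)/3 = 3 + (663 + c² + 686*c)/3 = 3 + (221 + c²/3 + 686*c/3) = 224 + c²/3 + 686*c/3)
2671375 - u(f(31)) = 2671375 - (224 + (31^(3/2))²/3 + 686*31^(3/2)/3) = 2671375 - (224 + (31*√31)²/3 + 686*(31*√31)/3) = 2671375 - (224 + (⅓)*29791 + 21266*√31/3) = 2671375 - (224 + 29791/3 + 21266*√31/3) = 2671375 - (30463/3 + 21266*√31/3) = 2671375 + (-30463/3 - 21266*√31/3) = 7983662/3 - 21266*√31/3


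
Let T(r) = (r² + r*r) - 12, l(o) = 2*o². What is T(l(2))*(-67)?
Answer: -7772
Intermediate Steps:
T(r) = -12 + 2*r² (T(r) = (r² + r²) - 12 = 2*r² - 12 = -12 + 2*r²)
T(l(2))*(-67) = (-12 + 2*(2*2²)²)*(-67) = (-12 + 2*(2*4)²)*(-67) = (-12 + 2*8²)*(-67) = (-12 + 2*64)*(-67) = (-12 + 128)*(-67) = 116*(-67) = -7772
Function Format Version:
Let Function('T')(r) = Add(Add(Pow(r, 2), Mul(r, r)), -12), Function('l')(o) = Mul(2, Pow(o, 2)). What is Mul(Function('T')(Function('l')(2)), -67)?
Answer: -7772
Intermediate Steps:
Function('T')(r) = Add(-12, Mul(2, Pow(r, 2))) (Function('T')(r) = Add(Add(Pow(r, 2), Pow(r, 2)), -12) = Add(Mul(2, Pow(r, 2)), -12) = Add(-12, Mul(2, Pow(r, 2))))
Mul(Function('T')(Function('l')(2)), -67) = Mul(Add(-12, Mul(2, Pow(Mul(2, Pow(2, 2)), 2))), -67) = Mul(Add(-12, Mul(2, Pow(Mul(2, 4), 2))), -67) = Mul(Add(-12, Mul(2, Pow(8, 2))), -67) = Mul(Add(-12, Mul(2, 64)), -67) = Mul(Add(-12, 128), -67) = Mul(116, -67) = -7772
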